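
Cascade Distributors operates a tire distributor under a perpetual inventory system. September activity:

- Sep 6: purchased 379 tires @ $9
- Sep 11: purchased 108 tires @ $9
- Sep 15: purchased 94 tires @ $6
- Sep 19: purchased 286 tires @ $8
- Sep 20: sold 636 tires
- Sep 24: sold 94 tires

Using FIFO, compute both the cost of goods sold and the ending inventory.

COGS = $6,139; ending inventory = $1,096

Sep 20, 636 sold [FIFO — oldest first]: 379 @ $9 + 108 @ $9 + 94 @ $6 + 55 @ $8 = $5,387
Sep 24, 94 sold [FIFO — oldest first]: 94 @ $8 = $752
Total COGS = $5,387 + $752 = $6,139
Ending inventory: 137 @ $8 = $1,096
Check: goods available $7,235 = COGS $6,139 + ending $1,096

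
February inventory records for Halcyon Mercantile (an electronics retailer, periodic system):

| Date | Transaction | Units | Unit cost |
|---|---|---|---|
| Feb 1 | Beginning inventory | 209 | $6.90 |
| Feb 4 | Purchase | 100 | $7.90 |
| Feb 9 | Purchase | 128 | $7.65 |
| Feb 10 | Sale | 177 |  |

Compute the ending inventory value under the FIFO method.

Feb 10, 177 sold [FIFO — oldest first]: 177 @ $6.90 = $1,221.30
Ending inventory: 32 @ $6.90 + 100 @ $7.90 + 128 @ $7.65 = $1,990.00

Ending inventory = $1,990.00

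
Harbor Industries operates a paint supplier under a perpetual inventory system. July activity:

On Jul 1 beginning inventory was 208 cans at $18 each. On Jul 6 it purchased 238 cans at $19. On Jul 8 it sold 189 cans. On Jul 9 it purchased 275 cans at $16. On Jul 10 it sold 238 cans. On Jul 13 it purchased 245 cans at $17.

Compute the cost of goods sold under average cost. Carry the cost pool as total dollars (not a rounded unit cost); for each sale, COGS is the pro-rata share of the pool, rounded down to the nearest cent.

After Jul 1: 208 on hand, pool $3,744.00 (≈ $18.0000 each)
After Jul 6: 446 on hand, pool $8,266.00 (≈ $18.5336 each)
Jul 8, sell 189: 189/446 × $8,266.00 → $3,502.85
After Jul 9: 532 on hand, pool $9,163.15 (≈ $17.2240 each)
Jul 10, sell 238: 238/532 × $9,163.15 → $4,099.30
After Jul 13: 539 on hand, pool $9,228.85 (≈ $17.1222 each)
Total COGS = $3,502.85 + $4,099.30 = $7,602.15
Ending inventory (cost pool remaining) = $9,228.85

COGS = $7,602.15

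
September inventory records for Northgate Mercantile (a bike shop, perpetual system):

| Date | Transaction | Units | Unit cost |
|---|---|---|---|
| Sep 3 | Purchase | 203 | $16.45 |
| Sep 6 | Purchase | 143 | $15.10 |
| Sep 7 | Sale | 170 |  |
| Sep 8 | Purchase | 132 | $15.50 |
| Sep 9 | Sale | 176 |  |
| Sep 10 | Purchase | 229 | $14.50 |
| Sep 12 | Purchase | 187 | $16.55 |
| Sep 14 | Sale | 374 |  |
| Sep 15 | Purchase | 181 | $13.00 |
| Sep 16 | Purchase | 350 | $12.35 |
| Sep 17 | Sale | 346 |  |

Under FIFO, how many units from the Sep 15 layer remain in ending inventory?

Sep 7, 170 sold [FIFO — oldest first]: 170 @ $16.45 = $2,796.50
Sep 9, 176 sold [FIFO — oldest first]: 33 @ $16.45 + 143 @ $15.10 = $2,702.15
Sep 14, 374 sold [FIFO — oldest first]: 132 @ $15.50 + 229 @ $14.50 + 13 @ $16.55 = $5,581.65
Sep 17, 346 sold [FIFO — oldest first]: 174 @ $16.55 + 172 @ $13.00 = $5,115.70
Total COGS = $2,796.50 + $2,702.15 + $5,581.65 + $5,115.70 = $16,196.00
Ending inventory: 9 @ $13.00 + 350 @ $12.35 = $4,439.50
Check: goods available $20,635.50 = COGS $16,196.00 + ending $4,439.50

9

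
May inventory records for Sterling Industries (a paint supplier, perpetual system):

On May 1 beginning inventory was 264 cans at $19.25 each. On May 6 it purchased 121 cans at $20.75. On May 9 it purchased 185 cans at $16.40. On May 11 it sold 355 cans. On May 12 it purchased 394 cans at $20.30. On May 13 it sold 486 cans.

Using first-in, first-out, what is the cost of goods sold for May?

May 11, 355 sold [FIFO — oldest first]: 264 @ $19.25 + 91 @ $20.75 = $6,970.25
May 13, 486 sold [FIFO — oldest first]: 30 @ $20.75 + 185 @ $16.40 + 271 @ $20.30 = $9,157.80
Total COGS = $6,970.25 + $9,157.80 = $16,128.05
Ending inventory: 123 @ $20.30 = $2,496.90

COGS = $16,128.05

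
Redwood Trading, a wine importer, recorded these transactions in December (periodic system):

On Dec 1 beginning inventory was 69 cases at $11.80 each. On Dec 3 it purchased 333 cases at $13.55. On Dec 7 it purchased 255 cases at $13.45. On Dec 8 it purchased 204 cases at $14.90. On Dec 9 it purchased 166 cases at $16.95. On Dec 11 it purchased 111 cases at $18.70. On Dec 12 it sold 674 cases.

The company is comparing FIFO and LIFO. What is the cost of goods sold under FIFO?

FIFO COGS: 69 @ $11.80 + 333 @ $13.55 + 255 @ $13.45 + 17 @ $14.90 = $9,009.40
LIFO COGS: 111 @ $18.70 + 166 @ $16.95 + 204 @ $14.90 + 193 @ $13.45 = $10,524.85

COGS = $9,009.40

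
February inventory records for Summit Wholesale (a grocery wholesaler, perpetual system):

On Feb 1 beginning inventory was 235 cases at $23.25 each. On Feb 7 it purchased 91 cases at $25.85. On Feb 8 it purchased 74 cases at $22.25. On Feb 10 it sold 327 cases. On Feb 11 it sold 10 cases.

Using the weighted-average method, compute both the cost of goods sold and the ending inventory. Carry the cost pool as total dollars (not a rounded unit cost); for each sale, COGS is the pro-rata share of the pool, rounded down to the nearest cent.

After Feb 1: 235 on hand, pool $5,463.75 (≈ $23.2500 each)
After Feb 7: 326 on hand, pool $7,816.10 (≈ $23.9758 each)
After Feb 8: 400 on hand, pool $9,462.60 (≈ $23.6565 each)
Feb 10, sell 327: 327/400 × $9,462.60 → $7,735.67
Feb 11, sell 10: 10/73 × $1,726.93 → $236.56
Total COGS = $7,735.67 + $236.56 = $7,972.23
Ending inventory (cost pool remaining) = $1,490.37

COGS = $7,972.23; ending inventory = $1,490.37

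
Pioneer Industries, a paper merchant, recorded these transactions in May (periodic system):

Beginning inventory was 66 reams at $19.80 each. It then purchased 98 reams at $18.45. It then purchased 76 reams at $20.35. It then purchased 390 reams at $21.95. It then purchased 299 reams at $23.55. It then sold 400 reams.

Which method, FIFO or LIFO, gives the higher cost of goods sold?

FIFO COGS: 66 @ $19.80 + 98 @ $18.45 + 76 @ $20.35 + 160 @ $21.95 = $8,173.50
LIFO COGS: 299 @ $23.55 + 101 @ $21.95 = $9,258.40

LIFO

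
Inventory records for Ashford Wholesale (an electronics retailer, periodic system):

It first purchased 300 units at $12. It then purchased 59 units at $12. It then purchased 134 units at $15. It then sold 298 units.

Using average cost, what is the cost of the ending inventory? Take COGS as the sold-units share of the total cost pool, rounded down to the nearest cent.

Sale 1, sell 298: 298/493 × $6,318.00 → $3,818.99
Ending inventory (cost pool remaining) = $2,499.01

Ending inventory = $2,499.01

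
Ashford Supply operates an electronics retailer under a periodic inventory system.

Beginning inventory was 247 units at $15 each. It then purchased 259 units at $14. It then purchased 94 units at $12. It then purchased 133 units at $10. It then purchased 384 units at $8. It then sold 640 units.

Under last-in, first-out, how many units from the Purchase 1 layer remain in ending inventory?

230

Sale 1 (640) [LIFO — newest first]: 384 @ $8 + 133 @ $10 + 94 @ $12 + 29 @ $14 = $5,936
Ending inventory: 247 @ $15 + 230 @ $14 = $6,925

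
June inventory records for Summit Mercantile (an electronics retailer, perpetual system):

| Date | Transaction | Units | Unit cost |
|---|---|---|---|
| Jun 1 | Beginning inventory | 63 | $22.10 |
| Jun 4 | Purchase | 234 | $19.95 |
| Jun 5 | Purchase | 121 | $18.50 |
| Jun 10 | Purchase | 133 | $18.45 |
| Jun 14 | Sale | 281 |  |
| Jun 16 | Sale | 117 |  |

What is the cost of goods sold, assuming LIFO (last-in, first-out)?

COGS = $7,565.15

Jun 14, 281 sold [LIFO — newest first]: 133 @ $18.45 + 121 @ $18.50 + 27 @ $19.95 = $5,231.00
Jun 16, 117 sold [LIFO — newest first]: 117 @ $19.95 = $2,334.15
Total COGS = $5,231.00 + $2,334.15 = $7,565.15
Ending inventory: 63 @ $22.10 + 90 @ $19.95 = $3,187.80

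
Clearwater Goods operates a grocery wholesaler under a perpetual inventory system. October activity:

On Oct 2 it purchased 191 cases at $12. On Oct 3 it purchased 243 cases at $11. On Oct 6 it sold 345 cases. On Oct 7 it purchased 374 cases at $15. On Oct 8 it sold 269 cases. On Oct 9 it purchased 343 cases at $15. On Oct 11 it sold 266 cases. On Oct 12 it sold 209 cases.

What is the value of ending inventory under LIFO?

Ending inventory = $744

Oct 6, 345 sold [LIFO — newest first]: 243 @ $11 + 102 @ $12 = $3,897
Oct 8, 269 sold [LIFO — newest first]: 269 @ $15 = $4,035
Oct 11, 266 sold [LIFO — newest first]: 266 @ $15 = $3,990
Oct 12, 209 sold [LIFO — newest first]: 77 @ $15 + 105 @ $15 + 27 @ $12 = $3,054
Total COGS = $3,897 + $4,035 + $3,990 + $3,054 = $14,976
Ending inventory: 62 @ $12 = $744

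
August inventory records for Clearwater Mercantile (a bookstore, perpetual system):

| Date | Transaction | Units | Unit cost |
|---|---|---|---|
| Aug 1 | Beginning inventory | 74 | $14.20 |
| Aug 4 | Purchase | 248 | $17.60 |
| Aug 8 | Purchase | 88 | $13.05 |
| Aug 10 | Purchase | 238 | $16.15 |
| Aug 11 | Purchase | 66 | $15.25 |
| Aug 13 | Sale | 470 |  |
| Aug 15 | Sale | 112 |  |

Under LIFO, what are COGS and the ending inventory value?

COGS = $9,342.60; ending inventory = $2,071.60

Aug 13, 470 sold [LIFO — newest first]: 66 @ $15.25 + 238 @ $16.15 + 88 @ $13.05 + 78 @ $17.60 = $7,371.40
Aug 15, 112 sold [LIFO — newest first]: 112 @ $17.60 = $1,971.20
Total COGS = $7,371.40 + $1,971.20 = $9,342.60
Ending inventory: 74 @ $14.20 + 58 @ $17.60 = $2,071.60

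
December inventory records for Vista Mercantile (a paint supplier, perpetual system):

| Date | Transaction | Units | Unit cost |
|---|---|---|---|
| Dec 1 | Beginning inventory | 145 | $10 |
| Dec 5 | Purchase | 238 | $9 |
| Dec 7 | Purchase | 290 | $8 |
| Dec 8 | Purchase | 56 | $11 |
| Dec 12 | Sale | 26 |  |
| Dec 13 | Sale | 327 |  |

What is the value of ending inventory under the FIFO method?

Dec 12, 26 sold [FIFO — oldest first]: 26 @ $10 = $260
Dec 13, 327 sold [FIFO — oldest first]: 119 @ $10 + 208 @ $9 = $3,062
Total COGS = $260 + $3,062 = $3,322
Ending inventory: 30 @ $9 + 290 @ $8 + 56 @ $11 = $3,206
Check: goods available $6,528 = COGS $3,322 + ending $3,206

Ending inventory = $3,206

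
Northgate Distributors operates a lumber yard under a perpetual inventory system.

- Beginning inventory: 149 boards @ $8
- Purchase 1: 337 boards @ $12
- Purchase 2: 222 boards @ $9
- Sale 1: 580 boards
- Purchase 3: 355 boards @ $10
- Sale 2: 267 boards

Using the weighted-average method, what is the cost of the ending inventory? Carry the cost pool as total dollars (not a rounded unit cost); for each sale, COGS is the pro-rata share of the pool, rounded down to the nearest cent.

After Beginning: 149 on hand, pool $1,192.00 (≈ $8.0000 each)
After Purchase 1: 486 on hand, pool $5,236.00 (≈ $10.7737 each)
After Purchase 2: 708 on hand, pool $7,234.00 (≈ $10.2175 each)
Sale 1, sell 580: 580/708 × $7,234.00 → $5,926.15
After Purchase 3: 483 on hand, pool $4,857.85 (≈ $10.0577 each)
Sale 2, sell 267: 267/483 × $4,857.85 → $2,685.39
Total COGS = $5,926.15 + $2,685.39 = $8,611.54
Ending inventory (cost pool remaining) = $2,172.46

Ending inventory = $2,172.46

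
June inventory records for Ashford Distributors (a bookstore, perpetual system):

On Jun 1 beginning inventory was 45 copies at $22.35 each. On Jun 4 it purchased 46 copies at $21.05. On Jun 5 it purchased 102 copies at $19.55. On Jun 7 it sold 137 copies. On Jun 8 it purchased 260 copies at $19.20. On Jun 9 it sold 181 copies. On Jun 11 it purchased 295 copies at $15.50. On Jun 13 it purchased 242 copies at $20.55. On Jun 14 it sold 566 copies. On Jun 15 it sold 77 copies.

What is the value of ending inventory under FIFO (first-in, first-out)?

Jun 7, 137 sold [FIFO — oldest first]: 45 @ $22.35 + 46 @ $21.05 + 46 @ $19.55 = $2,873.35
Jun 9, 181 sold [FIFO — oldest first]: 56 @ $19.55 + 125 @ $19.20 = $3,494.80
Jun 14, 566 sold [FIFO — oldest first]: 135 @ $19.20 + 295 @ $15.50 + 136 @ $20.55 = $9,959.30
Jun 15, 77 sold [FIFO — oldest first]: 77 @ $20.55 = $1,582.35
Total COGS = $2,873.35 + $3,494.80 + $9,959.30 + $1,582.35 = $17,909.80
Ending inventory: 29 @ $20.55 = $595.95

Ending inventory = $595.95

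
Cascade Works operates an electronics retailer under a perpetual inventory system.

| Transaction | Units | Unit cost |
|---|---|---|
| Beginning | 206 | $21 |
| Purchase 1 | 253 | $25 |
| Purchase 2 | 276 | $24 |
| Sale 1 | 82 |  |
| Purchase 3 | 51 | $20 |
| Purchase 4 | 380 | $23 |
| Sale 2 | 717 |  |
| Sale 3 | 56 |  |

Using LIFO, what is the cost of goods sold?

Sale 1 (82) [LIFO — newest first]: 82 @ $24 = $1,968
Sale 2 (717) [LIFO — newest first]: 380 @ $23 + 51 @ $20 + 194 @ $24 + 92 @ $25 = $16,716
Sale 3 (56) [LIFO — newest first]: 56 @ $25 = $1,400
Total COGS = $1,968 + $16,716 + $1,400 = $20,084
Ending inventory: 206 @ $21 + 105 @ $25 = $6,951
Check: goods available $27,035 = COGS $20,084 + ending $6,951

COGS = $20,084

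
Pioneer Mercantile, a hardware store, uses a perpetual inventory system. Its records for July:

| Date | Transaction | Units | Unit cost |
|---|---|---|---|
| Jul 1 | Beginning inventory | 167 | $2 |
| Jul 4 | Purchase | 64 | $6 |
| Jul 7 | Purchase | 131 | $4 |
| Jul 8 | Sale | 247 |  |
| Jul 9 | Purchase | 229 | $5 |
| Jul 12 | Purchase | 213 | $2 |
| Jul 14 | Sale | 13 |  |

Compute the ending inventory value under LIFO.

Jul 8, 247 sold [LIFO — newest first]: 131 @ $4 + 64 @ $6 + 52 @ $2 = $1,012
Jul 14, 13 sold [LIFO — newest first]: 13 @ $2 = $26
Total COGS = $1,012 + $26 = $1,038
Ending inventory: 115 @ $2 + 229 @ $5 + 200 @ $2 = $1,775
Check: goods available $2,813 = COGS $1,038 + ending $1,775

Ending inventory = $1,775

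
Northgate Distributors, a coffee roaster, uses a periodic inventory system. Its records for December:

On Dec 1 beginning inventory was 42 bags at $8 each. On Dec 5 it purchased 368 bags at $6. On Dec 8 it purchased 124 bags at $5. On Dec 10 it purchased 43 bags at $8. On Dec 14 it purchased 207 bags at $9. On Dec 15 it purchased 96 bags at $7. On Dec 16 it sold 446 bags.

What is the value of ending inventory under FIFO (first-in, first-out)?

Ending inventory = $3,319

Dec 16, 446 sold [FIFO — oldest first]: 42 @ $8 + 368 @ $6 + 36 @ $5 = $2,724
Ending inventory: 88 @ $5 + 43 @ $8 + 207 @ $9 + 96 @ $7 = $3,319
Check: goods available $6,043 = COGS $2,724 + ending $3,319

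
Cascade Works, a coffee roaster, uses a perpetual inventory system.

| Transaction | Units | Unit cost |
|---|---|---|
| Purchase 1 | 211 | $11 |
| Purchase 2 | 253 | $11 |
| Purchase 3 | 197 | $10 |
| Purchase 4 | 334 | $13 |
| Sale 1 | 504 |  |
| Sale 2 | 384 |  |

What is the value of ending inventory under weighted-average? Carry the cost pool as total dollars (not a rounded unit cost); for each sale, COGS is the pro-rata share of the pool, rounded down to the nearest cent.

After Purchase 1: 211 on hand, pool $2,321.00 (≈ $11.0000 each)
After Purchase 2: 464 on hand, pool $5,104.00 (≈ $11.0000 each)
After Purchase 3: 661 on hand, pool $7,074.00 (≈ $10.7020 each)
After Purchase 4: 995 on hand, pool $11,416.00 (≈ $11.4734 each)
Sale 1, sell 504: 504/995 × $11,416.00 → $5,782.57
Sale 2, sell 384: 384/491 × $5,633.43 → $4,405.77
Total COGS = $5,782.57 + $4,405.77 = $10,188.34
Ending inventory (cost pool remaining) = $1,227.66

Ending inventory = $1,227.66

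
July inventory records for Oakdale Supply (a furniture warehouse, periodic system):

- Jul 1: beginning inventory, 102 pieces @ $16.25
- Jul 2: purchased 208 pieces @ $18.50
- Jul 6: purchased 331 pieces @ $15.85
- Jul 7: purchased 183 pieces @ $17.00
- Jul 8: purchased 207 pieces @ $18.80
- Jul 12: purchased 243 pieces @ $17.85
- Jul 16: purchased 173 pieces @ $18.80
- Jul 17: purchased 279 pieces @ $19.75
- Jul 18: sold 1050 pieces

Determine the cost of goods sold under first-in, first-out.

Jul 18, 1050 sold [FIFO — oldest first]: 102 @ $16.25 + 208 @ $18.50 + 331 @ $15.85 + 183 @ $17.00 + 207 @ $18.80 + 19 @ $17.85 = $18,093.60
Ending inventory: 224 @ $17.85 + 173 @ $18.80 + 279 @ $19.75 = $12,761.05
Check: goods available $30,854.65 = COGS $18,093.60 + ending $12,761.05

COGS = $18,093.60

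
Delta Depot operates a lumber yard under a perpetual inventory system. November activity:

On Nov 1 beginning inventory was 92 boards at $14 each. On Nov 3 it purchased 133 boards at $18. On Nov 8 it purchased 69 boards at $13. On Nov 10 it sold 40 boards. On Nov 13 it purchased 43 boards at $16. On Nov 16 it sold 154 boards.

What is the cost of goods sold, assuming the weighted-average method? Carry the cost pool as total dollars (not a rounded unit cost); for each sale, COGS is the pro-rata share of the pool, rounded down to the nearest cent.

After Nov 1: 92 on hand, pool $1,288.00 (≈ $14.0000 each)
After Nov 3: 225 on hand, pool $3,682.00 (≈ $16.3644 each)
After Nov 8: 294 on hand, pool $4,579.00 (≈ $15.5748 each)
Nov 10, sell 40: 40/294 × $4,579.00 → $622.99
After Nov 13: 297 on hand, pool $4,644.01 (≈ $15.6364 each)
Nov 16, sell 154: 154/297 × $4,644.01 → $2,408.00
Total COGS = $622.99 + $2,408.00 = $3,030.99
Ending inventory (cost pool remaining) = $2,236.01

COGS = $3,030.99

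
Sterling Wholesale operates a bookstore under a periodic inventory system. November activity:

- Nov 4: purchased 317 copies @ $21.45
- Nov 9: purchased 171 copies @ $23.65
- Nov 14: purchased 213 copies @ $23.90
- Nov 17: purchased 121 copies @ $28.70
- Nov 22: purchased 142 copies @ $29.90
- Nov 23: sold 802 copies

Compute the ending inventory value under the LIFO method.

Nov 23, 802 sold [LIFO — newest first]: 142 @ $29.90 + 121 @ $28.70 + 213 @ $23.90 + 171 @ $23.65 + 155 @ $21.45 = $20,178.10
Ending inventory: 162 @ $21.45 = $3,474.90

Ending inventory = $3,474.90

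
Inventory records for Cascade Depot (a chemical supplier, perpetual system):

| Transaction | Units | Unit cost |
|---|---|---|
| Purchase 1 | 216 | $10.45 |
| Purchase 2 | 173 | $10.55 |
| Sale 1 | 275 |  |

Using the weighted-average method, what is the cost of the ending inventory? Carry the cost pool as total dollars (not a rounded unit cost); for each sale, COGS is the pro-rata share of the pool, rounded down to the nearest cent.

After Purchase 1: 216 on hand, pool $2,257.20 (≈ $10.4500 each)
After Purchase 2: 389 on hand, pool $4,082.35 (≈ $10.4945 each)
Sale 1, sell 275: 275/389 × $4,082.35 → $2,885.98
Ending inventory (cost pool remaining) = $1,196.37
Check: goods available $4,082.35 = COGS $2,885.98 + ending $1,196.37

Ending inventory = $1,196.37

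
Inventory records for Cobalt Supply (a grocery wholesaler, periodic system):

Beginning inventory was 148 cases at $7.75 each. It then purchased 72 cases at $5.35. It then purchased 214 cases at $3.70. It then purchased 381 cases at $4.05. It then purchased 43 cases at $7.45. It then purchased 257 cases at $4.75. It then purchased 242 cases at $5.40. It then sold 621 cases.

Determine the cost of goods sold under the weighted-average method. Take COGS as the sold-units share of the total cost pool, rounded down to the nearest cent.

COGS = $3,072.94

Sale 1, sell 621: 621/1357 × $6,714.95 → $3,072.94
Ending inventory (cost pool remaining) = $3,642.01
Check: goods available $6,714.95 = COGS $3,072.94 + ending $3,642.01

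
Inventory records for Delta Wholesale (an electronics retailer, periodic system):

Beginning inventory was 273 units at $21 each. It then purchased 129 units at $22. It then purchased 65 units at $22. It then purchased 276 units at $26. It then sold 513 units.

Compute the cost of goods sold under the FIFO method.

Sale 1 (513) [FIFO — oldest first]: 273 @ $21 + 129 @ $22 + 65 @ $22 + 46 @ $26 = $11,197
Ending inventory: 230 @ $26 = $5,980
Check: goods available $17,177 = COGS $11,197 + ending $5,980

COGS = $11,197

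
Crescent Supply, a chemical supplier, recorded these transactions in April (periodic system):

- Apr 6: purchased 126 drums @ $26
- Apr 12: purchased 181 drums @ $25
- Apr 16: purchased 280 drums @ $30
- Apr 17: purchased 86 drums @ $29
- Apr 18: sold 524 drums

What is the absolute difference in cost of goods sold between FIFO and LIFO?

$533

FIFO COGS: 126 @ $26 + 181 @ $25 + 217 @ $30 = $14,311
LIFO COGS: 86 @ $29 + 280 @ $30 + 158 @ $25 = $14,844
Difference = |$14,311 − $14,844| = $533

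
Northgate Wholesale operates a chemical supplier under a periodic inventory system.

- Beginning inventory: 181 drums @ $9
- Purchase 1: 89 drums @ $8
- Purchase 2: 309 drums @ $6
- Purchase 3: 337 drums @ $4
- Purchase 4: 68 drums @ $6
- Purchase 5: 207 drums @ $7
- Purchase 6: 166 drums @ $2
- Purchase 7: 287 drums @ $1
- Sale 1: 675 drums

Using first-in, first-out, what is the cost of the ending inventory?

Sale 1 (675) [FIFO — oldest first]: 181 @ $9 + 89 @ $8 + 309 @ $6 + 96 @ $4 = $4,579
Ending inventory: 241 @ $4 + 68 @ $6 + 207 @ $7 + 166 @ $2 + 287 @ $1 = $3,440
Check: goods available $8,019 = COGS $4,579 + ending $3,440

Ending inventory = $3,440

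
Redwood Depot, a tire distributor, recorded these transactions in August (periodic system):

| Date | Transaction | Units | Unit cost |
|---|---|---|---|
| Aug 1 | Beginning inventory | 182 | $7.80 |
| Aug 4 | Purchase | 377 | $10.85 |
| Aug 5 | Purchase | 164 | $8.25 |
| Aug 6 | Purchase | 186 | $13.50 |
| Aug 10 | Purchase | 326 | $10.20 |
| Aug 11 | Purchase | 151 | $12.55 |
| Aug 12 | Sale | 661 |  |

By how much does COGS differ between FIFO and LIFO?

$1,352.70

FIFO COGS: 182 @ $7.80 + 377 @ $10.85 + 102 @ $8.25 = $6,351.55
LIFO COGS: 151 @ $12.55 + 326 @ $10.20 + 184 @ $13.50 = $7,704.25
Difference = |$6,351.55 − $7,704.25| = $1,352.70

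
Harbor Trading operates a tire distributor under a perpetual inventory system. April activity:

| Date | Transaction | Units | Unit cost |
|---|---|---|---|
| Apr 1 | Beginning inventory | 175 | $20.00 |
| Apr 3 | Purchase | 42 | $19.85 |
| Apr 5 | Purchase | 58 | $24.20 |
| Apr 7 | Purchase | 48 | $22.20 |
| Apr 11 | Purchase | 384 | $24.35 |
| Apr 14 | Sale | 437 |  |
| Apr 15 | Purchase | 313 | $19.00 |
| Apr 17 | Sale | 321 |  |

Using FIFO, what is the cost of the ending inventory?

Apr 14, 437 sold [FIFO — oldest first]: 175 @ $20.00 + 42 @ $19.85 + 58 @ $24.20 + 48 @ $22.20 + 114 @ $24.35 = $9,578.80
Apr 17, 321 sold [FIFO — oldest first]: 270 @ $24.35 + 51 @ $19.00 = $7,543.50
Total COGS = $9,578.80 + $7,543.50 = $17,122.30
Ending inventory: 262 @ $19.00 = $4,978.00
Check: goods available $22,100.30 = COGS $17,122.30 + ending $4,978.00

Ending inventory = $4,978.00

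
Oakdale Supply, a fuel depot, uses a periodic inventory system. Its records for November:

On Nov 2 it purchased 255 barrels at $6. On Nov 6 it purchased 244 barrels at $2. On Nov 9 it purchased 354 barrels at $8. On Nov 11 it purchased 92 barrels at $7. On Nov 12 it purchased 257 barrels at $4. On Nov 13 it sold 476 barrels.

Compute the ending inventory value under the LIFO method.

Nov 13, 476 sold [LIFO — newest first]: 257 @ $4 + 92 @ $7 + 127 @ $8 = $2,688
Ending inventory: 255 @ $6 + 244 @ $2 + 227 @ $8 = $3,834

Ending inventory = $3,834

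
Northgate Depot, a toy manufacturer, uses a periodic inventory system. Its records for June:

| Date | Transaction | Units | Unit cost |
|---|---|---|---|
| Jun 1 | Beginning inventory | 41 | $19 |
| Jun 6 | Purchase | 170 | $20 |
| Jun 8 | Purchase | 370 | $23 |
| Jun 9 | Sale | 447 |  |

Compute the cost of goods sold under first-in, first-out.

Jun 9, 447 sold [FIFO — oldest first]: 41 @ $19 + 170 @ $20 + 236 @ $23 = $9,607
Ending inventory: 134 @ $23 = $3,082
Check: goods available $12,689 = COGS $9,607 + ending $3,082

COGS = $9,607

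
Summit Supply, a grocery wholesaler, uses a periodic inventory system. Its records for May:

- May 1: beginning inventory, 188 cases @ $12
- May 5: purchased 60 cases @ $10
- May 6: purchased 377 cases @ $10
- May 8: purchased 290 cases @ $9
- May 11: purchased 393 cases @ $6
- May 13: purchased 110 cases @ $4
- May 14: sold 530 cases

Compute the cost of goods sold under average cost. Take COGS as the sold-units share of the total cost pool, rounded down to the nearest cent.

May 14, sell 530: 530/1418 × $12,034.00 → $4,497.89
Ending inventory (cost pool remaining) = $7,536.11
Check: goods available $12,034.00 = COGS $4,497.89 + ending $7,536.11

COGS = $4,497.89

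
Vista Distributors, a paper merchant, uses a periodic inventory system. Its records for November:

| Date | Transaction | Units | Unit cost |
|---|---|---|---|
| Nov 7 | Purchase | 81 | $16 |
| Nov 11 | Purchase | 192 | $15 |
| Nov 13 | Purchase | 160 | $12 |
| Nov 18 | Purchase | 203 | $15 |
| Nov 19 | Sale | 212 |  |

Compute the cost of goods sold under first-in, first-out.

Nov 19, 212 sold [FIFO — oldest first]: 81 @ $16 + 131 @ $15 = $3,261
Ending inventory: 61 @ $15 + 160 @ $12 + 203 @ $15 = $5,880

COGS = $3,261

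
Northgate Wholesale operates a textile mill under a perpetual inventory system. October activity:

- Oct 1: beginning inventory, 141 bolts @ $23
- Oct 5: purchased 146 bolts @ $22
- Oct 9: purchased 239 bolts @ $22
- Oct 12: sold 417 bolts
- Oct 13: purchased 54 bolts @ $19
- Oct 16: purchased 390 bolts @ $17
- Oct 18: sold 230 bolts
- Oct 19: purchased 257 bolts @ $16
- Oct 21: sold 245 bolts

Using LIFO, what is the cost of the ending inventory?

Ending inventory = $6,445

Oct 12, 417 sold [LIFO — newest first]: 239 @ $22 + 146 @ $22 + 32 @ $23 = $9,206
Oct 18, 230 sold [LIFO — newest first]: 230 @ $17 = $3,910
Oct 21, 245 sold [LIFO — newest first]: 245 @ $16 = $3,920
Total COGS = $9,206 + $3,910 + $3,920 = $17,036
Ending inventory: 109 @ $23 + 54 @ $19 + 160 @ $17 + 12 @ $16 = $6,445
Check: goods available $23,481 = COGS $17,036 + ending $6,445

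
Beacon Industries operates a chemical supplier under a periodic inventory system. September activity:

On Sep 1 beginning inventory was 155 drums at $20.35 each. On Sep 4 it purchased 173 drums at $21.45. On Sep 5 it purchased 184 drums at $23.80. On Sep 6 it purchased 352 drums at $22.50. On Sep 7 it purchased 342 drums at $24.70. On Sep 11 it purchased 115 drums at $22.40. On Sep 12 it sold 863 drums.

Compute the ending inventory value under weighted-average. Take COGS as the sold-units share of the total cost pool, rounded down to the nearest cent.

Sep 12, sell 863: 863/1321 × $30,187.70 → $19,721.41
Ending inventory (cost pool remaining) = $10,466.29
Check: goods available $30,187.70 = COGS $19,721.41 + ending $10,466.29

Ending inventory = $10,466.29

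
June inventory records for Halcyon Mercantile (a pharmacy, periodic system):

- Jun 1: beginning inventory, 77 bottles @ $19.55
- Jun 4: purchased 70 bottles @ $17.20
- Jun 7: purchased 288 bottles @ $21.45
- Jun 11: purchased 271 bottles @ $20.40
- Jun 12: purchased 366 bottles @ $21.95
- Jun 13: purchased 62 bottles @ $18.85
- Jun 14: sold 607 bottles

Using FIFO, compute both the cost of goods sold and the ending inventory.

Jun 14, 607 sold [FIFO — oldest first]: 77 @ $19.55 + 70 @ $17.20 + 288 @ $21.45 + 172 @ $20.40 = $12,395.75
Ending inventory: 99 @ $20.40 + 366 @ $21.95 + 62 @ $18.85 = $11,222.00

COGS = $12,395.75; ending inventory = $11,222.00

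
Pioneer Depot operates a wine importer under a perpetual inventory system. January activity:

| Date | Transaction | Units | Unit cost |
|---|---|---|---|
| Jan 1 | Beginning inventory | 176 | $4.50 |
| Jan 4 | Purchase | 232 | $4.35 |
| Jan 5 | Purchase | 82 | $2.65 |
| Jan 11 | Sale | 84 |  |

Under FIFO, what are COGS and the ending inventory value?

Jan 11, 84 sold [FIFO — oldest first]: 84 @ $4.50 = $378.00
Ending inventory: 92 @ $4.50 + 232 @ $4.35 + 82 @ $2.65 = $1,640.50
Check: goods available $2,018.50 = COGS $378.00 + ending $1,640.50

COGS = $378.00; ending inventory = $1,640.50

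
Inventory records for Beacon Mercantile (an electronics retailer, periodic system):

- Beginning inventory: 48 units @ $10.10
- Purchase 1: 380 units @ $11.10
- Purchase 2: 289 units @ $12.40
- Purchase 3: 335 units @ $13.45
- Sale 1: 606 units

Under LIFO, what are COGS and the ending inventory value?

Sale 1 (606) [LIFO — newest first]: 335 @ $13.45 + 271 @ $12.40 = $7,866.15
Ending inventory: 48 @ $10.10 + 380 @ $11.10 + 18 @ $12.40 = $4,926.00

COGS = $7,866.15; ending inventory = $4,926.00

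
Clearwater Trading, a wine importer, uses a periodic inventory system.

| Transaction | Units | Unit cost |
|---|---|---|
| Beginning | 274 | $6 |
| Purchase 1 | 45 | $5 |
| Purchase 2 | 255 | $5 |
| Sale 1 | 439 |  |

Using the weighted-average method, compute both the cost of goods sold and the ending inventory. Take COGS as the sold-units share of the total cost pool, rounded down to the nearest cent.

Sale 1, sell 439: 439/574 × $3,144.00 → $2,404.55
Ending inventory (cost pool remaining) = $739.45

COGS = $2,404.55; ending inventory = $739.45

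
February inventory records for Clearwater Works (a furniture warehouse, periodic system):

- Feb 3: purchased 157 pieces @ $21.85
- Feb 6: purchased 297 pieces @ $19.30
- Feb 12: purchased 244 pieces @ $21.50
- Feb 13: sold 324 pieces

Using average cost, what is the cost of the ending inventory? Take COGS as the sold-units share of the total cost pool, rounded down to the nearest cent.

Feb 13, sell 324: 324/698 × $14,408.55 → $6,688.20
Ending inventory (cost pool remaining) = $7,720.35
Check: goods available $14,408.55 = COGS $6,688.20 + ending $7,720.35

Ending inventory = $7,720.35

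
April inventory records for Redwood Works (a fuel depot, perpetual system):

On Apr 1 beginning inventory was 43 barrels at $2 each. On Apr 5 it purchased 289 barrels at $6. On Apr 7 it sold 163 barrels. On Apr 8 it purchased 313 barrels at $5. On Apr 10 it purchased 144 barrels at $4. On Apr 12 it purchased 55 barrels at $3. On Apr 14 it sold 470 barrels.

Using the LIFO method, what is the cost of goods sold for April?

COGS = $3,074

Apr 7, 163 sold [LIFO — newest first]: 163 @ $6 = $978
Apr 14, 470 sold [LIFO — newest first]: 55 @ $3 + 144 @ $4 + 271 @ $5 = $2,096
Total COGS = $978 + $2,096 = $3,074
Ending inventory: 43 @ $2 + 126 @ $6 + 42 @ $5 = $1,052
Check: goods available $4,126 = COGS $3,074 + ending $1,052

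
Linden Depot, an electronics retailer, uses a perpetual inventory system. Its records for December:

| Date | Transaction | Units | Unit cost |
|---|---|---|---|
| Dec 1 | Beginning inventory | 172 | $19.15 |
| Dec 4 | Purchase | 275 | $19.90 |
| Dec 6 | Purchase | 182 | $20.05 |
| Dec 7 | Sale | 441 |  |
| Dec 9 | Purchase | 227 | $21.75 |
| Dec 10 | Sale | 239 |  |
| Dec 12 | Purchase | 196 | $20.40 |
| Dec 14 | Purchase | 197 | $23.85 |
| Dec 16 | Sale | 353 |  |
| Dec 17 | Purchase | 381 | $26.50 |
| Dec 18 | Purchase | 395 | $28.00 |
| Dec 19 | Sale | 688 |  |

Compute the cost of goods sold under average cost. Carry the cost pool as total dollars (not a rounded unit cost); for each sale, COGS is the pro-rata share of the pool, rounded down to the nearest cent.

After Dec 1: 172 on hand, pool $3,293.80 (≈ $19.1500 each)
After Dec 4: 447 on hand, pool $8,766.30 (≈ $19.6114 each)
After Dec 6: 629 on hand, pool $12,415.40 (≈ $19.7383 each)
Dec 7, sell 441: 441/629 × $12,415.40 → $8,704.59
After Dec 9: 415 on hand, pool $8,648.06 (≈ $20.8387 each)
Dec 10, sell 239: 239/415 × $8,648.06 → $4,980.44
After Dec 12: 372 on hand, pool $7,666.02 (≈ $20.6076 each)
After Dec 14: 569 on hand, pool $12,364.47 (≈ $21.7302 each)
Dec 16, sell 353: 353/569 × $12,364.47 → $7,670.75
After Dec 17: 597 on hand, pool $14,790.22 (≈ $24.7742 each)
After Dec 18: 992 on hand, pool $25,850.22 (≈ $26.0587 each)
Dec 19, sell 688: 688/992 × $25,850.22 → $17,928.37
Total COGS = $8,704.59 + $4,980.44 + $7,670.75 + $17,928.37 = $39,284.15
Ending inventory (cost pool remaining) = $7,921.85

COGS = $39,284.15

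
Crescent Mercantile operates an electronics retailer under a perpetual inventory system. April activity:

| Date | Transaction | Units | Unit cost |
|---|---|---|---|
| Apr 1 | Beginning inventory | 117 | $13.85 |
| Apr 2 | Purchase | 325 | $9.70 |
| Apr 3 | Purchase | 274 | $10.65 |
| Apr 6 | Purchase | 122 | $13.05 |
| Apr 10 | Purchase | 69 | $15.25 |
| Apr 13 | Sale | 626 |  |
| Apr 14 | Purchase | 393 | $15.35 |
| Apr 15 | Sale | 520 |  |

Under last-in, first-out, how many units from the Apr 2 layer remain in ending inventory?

Apr 13, 626 sold [LIFO — newest first]: 69 @ $15.25 + 122 @ $13.05 + 274 @ $10.65 + 161 @ $9.70 = $7,124.15
Apr 15, 520 sold [LIFO — newest first]: 393 @ $15.35 + 127 @ $9.70 = $7,264.45
Total COGS = $7,124.15 + $7,264.45 = $14,388.60
Ending inventory: 117 @ $13.85 + 37 @ $9.70 = $1,979.35

37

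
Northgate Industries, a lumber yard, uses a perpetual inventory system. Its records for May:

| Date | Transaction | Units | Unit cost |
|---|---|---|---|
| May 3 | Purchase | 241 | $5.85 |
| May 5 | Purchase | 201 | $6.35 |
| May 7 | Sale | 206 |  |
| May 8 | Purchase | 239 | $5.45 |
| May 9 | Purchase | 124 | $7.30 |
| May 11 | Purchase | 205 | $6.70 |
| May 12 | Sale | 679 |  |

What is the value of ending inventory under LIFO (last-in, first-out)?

May 7, 206 sold [LIFO — newest first]: 201 @ $6.35 + 5 @ $5.85 = $1,305.60
May 12, 679 sold [LIFO — newest first]: 205 @ $6.70 + 124 @ $7.30 + 239 @ $5.45 + 111 @ $5.85 = $4,230.60
Total COGS = $1,305.60 + $4,230.60 = $5,536.20
Ending inventory: 125 @ $5.85 = $731.25
Check: goods available $6,267.45 = COGS $5,536.20 + ending $731.25

Ending inventory = $731.25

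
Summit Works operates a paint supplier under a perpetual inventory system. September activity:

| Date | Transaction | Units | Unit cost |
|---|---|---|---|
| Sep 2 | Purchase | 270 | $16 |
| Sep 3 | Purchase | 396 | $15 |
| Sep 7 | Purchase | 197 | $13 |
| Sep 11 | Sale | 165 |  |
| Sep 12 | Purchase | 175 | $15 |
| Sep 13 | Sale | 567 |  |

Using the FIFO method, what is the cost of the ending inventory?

Sep 11, 165 sold [FIFO — oldest first]: 165 @ $16 = $2,640
Sep 13, 567 sold [FIFO — oldest first]: 105 @ $16 + 396 @ $15 + 66 @ $13 = $8,478
Total COGS = $2,640 + $8,478 = $11,118
Ending inventory: 131 @ $13 + 175 @ $15 = $4,328

Ending inventory = $4,328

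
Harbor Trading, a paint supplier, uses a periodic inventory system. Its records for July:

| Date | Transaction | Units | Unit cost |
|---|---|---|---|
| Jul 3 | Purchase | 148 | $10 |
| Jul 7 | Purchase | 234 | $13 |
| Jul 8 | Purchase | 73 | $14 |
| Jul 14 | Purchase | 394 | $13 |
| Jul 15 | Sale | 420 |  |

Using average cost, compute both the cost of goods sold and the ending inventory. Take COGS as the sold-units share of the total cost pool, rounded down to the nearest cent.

Jul 15, sell 420: 420/849 × $10,666.00 → $5,276.46
Ending inventory (cost pool remaining) = $5,389.54

COGS = $5,276.46; ending inventory = $5,389.54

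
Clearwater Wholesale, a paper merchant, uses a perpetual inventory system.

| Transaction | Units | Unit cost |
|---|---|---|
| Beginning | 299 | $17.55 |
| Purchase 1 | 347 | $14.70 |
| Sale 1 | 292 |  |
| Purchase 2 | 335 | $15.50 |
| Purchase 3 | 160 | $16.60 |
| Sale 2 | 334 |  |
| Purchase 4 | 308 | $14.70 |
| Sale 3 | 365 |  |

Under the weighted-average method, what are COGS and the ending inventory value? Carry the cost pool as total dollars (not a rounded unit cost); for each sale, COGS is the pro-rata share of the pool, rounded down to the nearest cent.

After Beginning: 299 on hand, pool $5,247.45 (≈ $17.5500 each)
After Purchase 1: 646 on hand, pool $10,348.35 (≈ $16.0191 each)
Sale 1, sell 292: 292/646 × $10,348.35 → $4,677.58
After Purchase 2: 689 on hand, pool $10,863.27 (≈ $15.7667 each)
After Purchase 3: 849 on hand, pool $13,519.27 (≈ $15.9238 each)
Sale 2, sell 334: 334/849 × $13,519.27 → $5,318.53
After Purchase 4: 823 on hand, pool $12,728.34 (≈ $15.4658 each)
Sale 3, sell 365: 365/823 × $12,728.34 → $5,645.01
Total COGS = $4,677.58 + $5,318.53 + $5,645.01 = $15,641.12
Ending inventory (cost pool remaining) = $7,083.33

COGS = $15,641.12; ending inventory = $7,083.33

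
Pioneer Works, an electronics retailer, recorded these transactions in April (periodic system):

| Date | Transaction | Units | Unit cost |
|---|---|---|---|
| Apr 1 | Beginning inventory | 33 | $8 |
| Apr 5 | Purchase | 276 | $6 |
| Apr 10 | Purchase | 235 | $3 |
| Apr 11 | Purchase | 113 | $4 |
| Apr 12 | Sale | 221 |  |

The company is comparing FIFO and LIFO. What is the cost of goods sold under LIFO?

COGS = $776

FIFO COGS: 33 @ $8 + 188 @ $6 = $1,392
LIFO COGS: 113 @ $4 + 108 @ $3 = $776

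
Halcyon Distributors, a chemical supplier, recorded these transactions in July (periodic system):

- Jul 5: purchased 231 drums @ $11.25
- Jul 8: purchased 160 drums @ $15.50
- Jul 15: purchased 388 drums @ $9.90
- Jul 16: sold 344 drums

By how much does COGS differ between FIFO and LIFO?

$944.65

FIFO COGS: 231 @ $11.25 + 113 @ $15.50 = $4,350.25
LIFO COGS: 344 @ $9.90 = $3,405.60
Difference = |$4,350.25 − $3,405.60| = $944.65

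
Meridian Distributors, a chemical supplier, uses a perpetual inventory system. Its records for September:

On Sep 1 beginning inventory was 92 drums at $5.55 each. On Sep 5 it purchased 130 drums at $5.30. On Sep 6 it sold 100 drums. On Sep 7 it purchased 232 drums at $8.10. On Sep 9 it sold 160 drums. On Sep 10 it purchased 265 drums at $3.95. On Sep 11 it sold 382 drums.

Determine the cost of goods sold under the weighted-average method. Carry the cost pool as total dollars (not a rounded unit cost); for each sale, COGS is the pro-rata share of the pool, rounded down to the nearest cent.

After Sep 1: 92 on hand, pool $510.60 (≈ $5.5500 each)
After Sep 5: 222 on hand, pool $1,199.60 (≈ $5.4036 each)
Sep 6, sell 100: 100/222 × $1,199.60 → $540.36
After Sep 7: 354 on hand, pool $2,538.44 (≈ $7.1707 each)
Sep 9, sell 160: 160/354 × $2,538.44 → $1,147.31
After Sep 10: 459 on hand, pool $2,437.88 (≈ $5.3113 each)
Sep 11, sell 382: 382/459 × $2,437.88 → $2,028.91
Total COGS = $540.36 + $1,147.31 + $2,028.91 = $3,716.58
Ending inventory (cost pool remaining) = $408.97
Check: goods available $4,125.55 = COGS $3,716.58 + ending $408.97

COGS = $3,716.58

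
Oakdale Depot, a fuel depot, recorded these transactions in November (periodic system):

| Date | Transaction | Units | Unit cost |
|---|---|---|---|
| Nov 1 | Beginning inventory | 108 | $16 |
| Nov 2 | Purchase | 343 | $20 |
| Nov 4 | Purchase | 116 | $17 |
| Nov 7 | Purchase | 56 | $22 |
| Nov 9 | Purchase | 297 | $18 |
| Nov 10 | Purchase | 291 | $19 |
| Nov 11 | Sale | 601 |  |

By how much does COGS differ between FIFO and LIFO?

$147

FIFO COGS: 108 @ $16 + 343 @ $20 + 116 @ $17 + 34 @ $22 = $11,308
LIFO COGS: 291 @ $19 + 297 @ $18 + 13 @ $22 = $11,161
Difference = |$11,308 − $11,161| = $147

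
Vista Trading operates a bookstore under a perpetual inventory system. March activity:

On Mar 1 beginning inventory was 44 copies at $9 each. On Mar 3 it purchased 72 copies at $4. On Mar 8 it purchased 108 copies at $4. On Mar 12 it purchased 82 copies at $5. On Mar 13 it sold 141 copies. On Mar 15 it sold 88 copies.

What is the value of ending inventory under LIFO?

Ending inventory = $528

Mar 13, 141 sold [LIFO — newest first]: 82 @ $5 + 59 @ $4 = $646
Mar 15, 88 sold [LIFO — newest first]: 49 @ $4 + 39 @ $4 = $352
Total COGS = $646 + $352 = $998
Ending inventory: 44 @ $9 + 33 @ $4 = $528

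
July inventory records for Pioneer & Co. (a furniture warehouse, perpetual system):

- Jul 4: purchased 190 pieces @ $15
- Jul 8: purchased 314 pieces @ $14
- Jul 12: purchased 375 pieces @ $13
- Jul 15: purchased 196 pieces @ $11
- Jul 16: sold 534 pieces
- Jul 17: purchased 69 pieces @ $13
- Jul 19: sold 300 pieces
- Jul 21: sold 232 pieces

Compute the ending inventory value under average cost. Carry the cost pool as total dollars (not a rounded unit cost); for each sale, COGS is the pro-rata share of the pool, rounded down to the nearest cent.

Ending inventory = $1,033.44

After Jul 4: 190 on hand, pool $2,850.00 (≈ $15.0000 each)
After Jul 8: 504 on hand, pool $7,246.00 (≈ $14.3770 each)
After Jul 12: 879 on hand, pool $12,121.00 (≈ $13.7895 each)
After Jul 15: 1075 on hand, pool $14,277.00 (≈ $13.2809 each)
Jul 16, sell 534: 534/1075 × $14,277.00 → $7,092.01
After Jul 17: 610 on hand, pool $8,081.99 (≈ $13.2492 each)
Jul 19, sell 300: 300/610 × $8,081.99 → $3,974.74
Jul 21, sell 232: 232/310 × $4,107.25 → $3,073.81
Total COGS = $7,092.01 + $3,974.74 + $3,073.81 = $14,140.56
Ending inventory (cost pool remaining) = $1,033.44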